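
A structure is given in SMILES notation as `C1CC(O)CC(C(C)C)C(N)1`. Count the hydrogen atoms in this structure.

Atom tally by fragment:
  cyclohexane ring core → C:6 H:12
  (− 3 ring H displaced by substituents)
  + OH → O:1 H:1
  + CH(CH3)2 → C:3 H:7
  + NH2 → N:1 H:2
Element totals:
  C: 9
  H: 19
  N: 1
  O: 1

19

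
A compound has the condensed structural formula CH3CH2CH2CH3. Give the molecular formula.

C4H10

Element totals:
  C: 4
  H: 10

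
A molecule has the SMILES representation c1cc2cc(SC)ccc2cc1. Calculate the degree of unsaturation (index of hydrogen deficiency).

7

Atom tally by fragment:
  naphthalene ring system core → C:10 H:8
  (− 1 ring H displaced by substituents)
  + SCH3 → C:1 H:3 S:1
Element totals:
  C: 11
  H: 10
  S: 1
Molecular formula: C11H10S.
DoU = (2C + 2 + N − H − X) / 2 = (2·11 + 2 + 0 − 10 − 0) / 2 = 7.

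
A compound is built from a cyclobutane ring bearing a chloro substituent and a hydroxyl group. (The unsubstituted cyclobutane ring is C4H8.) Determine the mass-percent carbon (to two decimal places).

45.09%

Atom tally by fragment:
  cyclobutane ring core → C:4 H:8
  (− 2 ring H displaced by substituents)
  + Cl → Cl:1
  + OH → O:1 H:1
Element totals:
  C: 4
  H: 7
  Cl: 1
  O: 1
Molecular formula: C4H7ClO.
Molar mass = 106.549 g/mol.
Mass from C: 4 × 12.011 = 48.044 g/mol.
%C = 48.044 / 106.549 × 100 = 45.09%.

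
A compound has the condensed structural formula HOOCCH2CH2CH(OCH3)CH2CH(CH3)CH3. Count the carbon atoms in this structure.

Atom tally by fragment:
  HOOCCH2 → C:2 H:3 O:2
  CH2 → C:1 H:2
  CH(OCH3) → C:2 H:4 O:1
  CH2 → C:1 H:2
  CH(CH3) → C:2 H:4
  CH3 → C:1 H:3
Element totals:
  C: 9
  H: 18
  O: 3

9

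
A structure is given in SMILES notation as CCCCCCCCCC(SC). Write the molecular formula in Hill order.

Atom tally by fragment:
  CH3 → C:1 H:3
  CH2 → C:1 H:2
  CH2 → C:1 H:2
  CH2 → C:1 H:2
  CH2 → C:1 H:2
  CH2 → C:1 H:2
  CH2 → C:1 H:2
  CH2 → C:1 H:2
  CH2 → C:1 H:2
  CH2SCH3 → C:2 H:5 S:1
Element totals:
  C: 11
  H: 24
  S: 1

C11H24S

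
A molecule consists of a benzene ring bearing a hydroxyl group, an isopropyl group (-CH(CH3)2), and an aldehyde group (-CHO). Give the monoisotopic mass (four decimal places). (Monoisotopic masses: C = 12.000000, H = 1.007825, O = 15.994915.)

Atom tally by fragment:
  benzene ring core → C:6 H:6
  (− 3 ring H displaced by substituents)
  + OH → O:1 H:1
  + CH(CH3)2 → C:3 H:7
  + CHO → C:1 H:1 O:1
Element totals:
  C: 10
  H: 12
  O: 2
Molecular formula: C10H12O2.
  M = 10(12.0) + 12(1.007825) + 2(15.994915)
    = 120.000000 + 12.093900 + 31.989830 = 164.083730

164.0837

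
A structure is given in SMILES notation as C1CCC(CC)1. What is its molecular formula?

Atom tally by fragment:
  cyclobutane ring core → C:4 H:8
  (− 1 ring H displaced by substituents)
  + C2H5 → C:2 H:5
Element totals:
  C: 6
  H: 12

C6H12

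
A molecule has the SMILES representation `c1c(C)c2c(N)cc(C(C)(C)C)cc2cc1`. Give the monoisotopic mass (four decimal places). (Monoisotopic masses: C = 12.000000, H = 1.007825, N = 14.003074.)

213.1517

Atom tally by fragment:
  naphthalene ring system core → C:10 H:8
  (− 3 ring H displaced by substituents)
  + CH3 → C:1 H:3
  + NH2 → N:1 H:2
  + C(CH3)3 → C:4 H:9
Element totals:
  C: 15
  H: 19
  N: 1
Molecular formula: C15H19N.
  M = 15(12.0) + 19(1.007825) + 14.003074
    = 180.000000 + 19.148675 + 14.003074 = 213.151749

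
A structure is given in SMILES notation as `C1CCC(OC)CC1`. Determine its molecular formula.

Atom tally by fragment:
  cyclohexane ring core → C:6 H:12
  (− 1 ring H displaced by substituents)
  + OCH3 → C:1 H:3 O:1
Element totals:
  C: 7
  H: 14
  O: 1

C7H14O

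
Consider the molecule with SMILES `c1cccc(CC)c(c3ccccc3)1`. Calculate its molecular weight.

182.27 g/mol

Atom tally by fragment:
  benzene ring core → C:6 H:6
  (− 2 ring H displaced by substituents)
  + C2H5 → C:2 H:5
  + C6H5 → C:6 H:5
Element totals:
  C: 14
  H: 14
Molecular formula: C14H14.
  M = 14(12.011) + 14(1.008)
    = 168.154 + 14.112 = 182.266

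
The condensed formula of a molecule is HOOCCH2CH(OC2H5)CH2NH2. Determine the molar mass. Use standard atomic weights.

147.17 g/mol

Atom tally by fragment:
  HOOCCH2 → C:2 H:3 O:2
  CH(OC2H5) → C:3 H:6 O:1
  CH2NH2 → C:1 H:4 N:1
Element totals:
  C: 6
  H: 13
  N: 1
  O: 3
Molecular formula: C6H13NO3.
  M = 6(12.011) + 13(1.008) + 14.007 + 3(15.999)
    = 72.066 + 13.104 + 14.007 + 47.997 = 147.174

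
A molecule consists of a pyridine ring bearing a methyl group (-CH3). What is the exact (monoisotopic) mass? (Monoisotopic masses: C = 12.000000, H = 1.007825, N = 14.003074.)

Atom tally by fragment:
  pyridine ring core → C:5 H:5 N:1
  (− 1 ring H displaced by substituents)
  + CH3 → C:1 H:3
Element totals:
  C: 6
  H: 7
  N: 1
Molecular formula: C6H7N.
  M = 6(12.0) + 7(1.007825) + 14.003074
    = 72.000000 + 7.054775 + 14.003074 = 93.057849

93.0578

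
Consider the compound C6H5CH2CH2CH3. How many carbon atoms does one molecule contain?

Element totals:
  C: 9
  H: 12

9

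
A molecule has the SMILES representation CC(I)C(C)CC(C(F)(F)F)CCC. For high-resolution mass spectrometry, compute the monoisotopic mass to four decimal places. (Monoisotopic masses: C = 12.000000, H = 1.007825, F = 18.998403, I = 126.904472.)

322.0405

Atom tally by fragment:
  CH3 → C:1 H:3
  CH(I) → C:1 H:1 I:1
  CH(CH3) → C:2 H:4
  CH2 → C:1 H:2
  CH(CF3) → C:2 H:1 F:3
  CH2 → C:1 H:2
  CH2 → C:1 H:2
  CH3 → C:1 H:3
Element totals:
  C: 10
  H: 18
  F: 3
  I: 1
Molecular formula: C10H18F3I.
  M = 10(12.0) + 18(1.007825) + 3(18.998403) + 126.904472
    = 120.000000 + 18.140850 + 56.995209 + 126.904472 = 322.040531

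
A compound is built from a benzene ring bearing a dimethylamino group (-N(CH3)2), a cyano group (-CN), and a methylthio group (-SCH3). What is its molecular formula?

Atom tally by fragment:
  benzene ring core → C:6 H:6
  (− 3 ring H displaced by substituents)
  + N(CH3)2 → N:1 C:2 H:6
  + CN → C:1 N:1
  + SCH3 → C:1 H:3 S:1
Element totals:
  C: 10
  H: 12
  N: 2
  S: 1

C10H12N2S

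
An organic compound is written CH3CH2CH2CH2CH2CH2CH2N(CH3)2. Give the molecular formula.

Atom tally by fragment:
  CH3 → C:1 H:3
  CH2 → C:1 H:2
  CH2 → C:1 H:2
  CH2 → C:1 H:2
  CH2 → C:1 H:2
  CH2 → C:1 H:2
  CH2N(CH3)2 → C:3 H:8 N:1
Element totals:
  C: 9
  H: 21
  N: 1

C9H21N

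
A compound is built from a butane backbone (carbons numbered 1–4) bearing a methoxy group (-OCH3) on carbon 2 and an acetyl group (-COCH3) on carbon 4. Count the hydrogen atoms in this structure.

Atom tally by fragment:
  CH3 → C:1 H:3
  CH(OCH3) → C:2 H:4 O:1
  CH2 → C:1 H:2
  CH2COCH3 → C:3 H:5 O:1
Element totals:
  C: 7
  H: 14
  O: 2

14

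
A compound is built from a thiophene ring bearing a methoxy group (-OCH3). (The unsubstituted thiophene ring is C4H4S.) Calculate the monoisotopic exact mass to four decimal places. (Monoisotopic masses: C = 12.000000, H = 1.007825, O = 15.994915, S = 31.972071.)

114.0139

Atom tally by fragment:
  thiophene ring core → C:4 H:4 S:1
  (− 1 ring H displaced by substituents)
  + OCH3 → C:1 H:3 O:1
Element totals:
  C: 5
  H: 6
  O: 1
  S: 1
Molecular formula: C5H6OS.
  M = 5(12.0) + 6(1.007825) + 15.994915 + 31.972071
    = 60.000000 + 6.046950 + 15.994915 + 31.972071 = 114.013936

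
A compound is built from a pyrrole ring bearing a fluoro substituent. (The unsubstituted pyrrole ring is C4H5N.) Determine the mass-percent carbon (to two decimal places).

56.47%

Atom tally by fragment:
  pyrrole ring core → C:4 H:5 N:1
  (− 1 ring H displaced by substituents)
  + F → F:1
Element totals:
  C: 4
  H: 4
  F: 1
  N: 1
Molecular formula: C4H4FN.
Molar mass = 85.081 g/mol.
Mass from C: 4 × 12.011 = 48.044 g/mol.
%C = 48.044 / 85.081 × 100 = 56.47%.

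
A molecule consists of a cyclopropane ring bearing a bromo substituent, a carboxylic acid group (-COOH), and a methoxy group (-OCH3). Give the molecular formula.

C5H7BrO3

Atom tally by fragment:
  cyclopropane ring core → C:3 H:6
  (− 3 ring H displaced by substituents)
  + Br → Br:1
  + COOH → C:1 H:1 O:2
  + OCH3 → C:1 H:3 O:1
Element totals:
  C: 5
  H: 7
  Br: 1
  O: 3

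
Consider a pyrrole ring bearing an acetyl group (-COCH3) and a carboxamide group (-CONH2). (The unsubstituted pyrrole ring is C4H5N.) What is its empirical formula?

Atom tally by fragment:
  pyrrole ring core → C:4 H:5 N:1
  (− 2 ring H displaced by substituents)
  + COCH3 → C:2 H:3 O:1
  + CONH2 → C:1 H:2 O:1 N:1
Element totals:
  C: 7
  H: 8
  N: 2
  O: 2
Molecular formula: C7H8N2O2.
gcd of subscripts (7, 8, 2, 2) = 1, so the empirical formula equals the molecular formula.

C7H8N2O2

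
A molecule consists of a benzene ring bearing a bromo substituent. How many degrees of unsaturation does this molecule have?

4

Atom tally by fragment:
  benzene ring core → C:6 H:6
  (− 1 ring H displaced by substituents)
  + Br → Br:1
Element totals:
  C: 6
  H: 5
  Br: 1
Molecular formula: C6H5Br.
DoU = (2C + 2 + N − H − X) / 2 = (2·6 + 2 + 0 − 5 − 1) / 2 = 4.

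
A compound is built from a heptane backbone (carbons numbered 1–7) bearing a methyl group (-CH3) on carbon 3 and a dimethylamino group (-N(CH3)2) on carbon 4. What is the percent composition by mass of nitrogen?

8.90%

Atom tally by fragment:
  CH3 → C:1 H:3
  CH2 → C:1 H:2
  CH(CH3) → C:2 H:4
  CH(N(CH3)2) → C:3 H:7 N:1
  CH2 → C:1 H:2
  CH2 → C:1 H:2
  CH3 → C:1 H:3
Element totals:
  C: 10
  H: 23
  N: 1
Molecular formula: C10H23N.
Molar mass = 157.301 g/mol.
Mass from N: 1 × 14.007 = 14.007 g/mol.
%N = 14.007 / 157.301 × 100 = 8.90%.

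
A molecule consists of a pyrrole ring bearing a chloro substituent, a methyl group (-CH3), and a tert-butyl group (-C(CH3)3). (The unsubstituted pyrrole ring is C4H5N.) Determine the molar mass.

171.67 g/mol

Atom tally by fragment:
  pyrrole ring core → C:4 H:5 N:1
  (− 3 ring H displaced by substituents)
  + Cl → Cl:1
  + CH3 → C:1 H:3
  + C(CH3)3 → C:4 H:9
Element totals:
  C: 9
  H: 14
  Cl: 1
  N: 1
Molecular formula: C9H14ClN.
  M = 9(12.011) + 14(1.008) + 35.45 + 14.007
    = 108.099 + 14.112 + 35.450 + 14.007 = 171.668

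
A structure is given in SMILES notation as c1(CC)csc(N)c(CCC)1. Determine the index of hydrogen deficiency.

3

Atom tally by fragment:
  thiophene ring core → C:4 H:4 S:1
  (− 3 ring H displaced by substituents)
  + C2H5 → C:2 H:5
  + NH2 → N:1 H:2
  + CH2CH2CH3 → C:3 H:7
Element totals:
  C: 9
  H: 15
  N: 1
  S: 1
Molecular formula: C9H15NS.
DoU = (2C + 2 + N − H − X) / 2 = (2·9 + 2 + 1 − 15 − 0) / 2 = 3.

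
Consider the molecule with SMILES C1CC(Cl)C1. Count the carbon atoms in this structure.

4

Atom tally by fragment:
  cyclobutane ring core → C:4 H:8
  (− 1 ring H displaced by substituents)
  + Cl → Cl:1
Element totals:
  C: 4
  H: 7
  Cl: 1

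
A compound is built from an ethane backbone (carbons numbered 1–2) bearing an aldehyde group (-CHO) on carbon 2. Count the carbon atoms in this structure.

3

Atom tally by fragment:
  CH3 → C:1 H:3
  CH2CHO → C:2 H:3 O:1
Element totals:
  C: 3
  H: 6
  O: 1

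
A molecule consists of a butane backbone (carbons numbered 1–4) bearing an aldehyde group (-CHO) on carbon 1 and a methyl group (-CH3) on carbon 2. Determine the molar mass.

100.16 g/mol

Atom tally by fragment:
  OHCCH2 → C:2 H:3 O:1
  CH(CH3) → C:2 H:4
  CH2 → C:1 H:2
  CH3 → C:1 H:3
Element totals:
  C: 6
  H: 12
  O: 1
Molecular formula: C6H12O.
  M = 6(12.011) + 12(1.008) + 15.999
    = 72.066 + 12.096 + 15.999 = 100.161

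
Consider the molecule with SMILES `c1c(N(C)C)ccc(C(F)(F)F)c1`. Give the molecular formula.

Atom tally by fragment:
  benzene ring core → C:6 H:6
  (− 2 ring H displaced by substituents)
  + N(CH3)2 → N:1 C:2 H:6
  + CF3 → C:1 F:3
Element totals:
  C: 9
  H: 10
  F: 3
  N: 1

C9H10F3N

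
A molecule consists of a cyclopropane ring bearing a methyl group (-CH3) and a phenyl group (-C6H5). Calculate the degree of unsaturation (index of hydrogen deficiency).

Atom tally by fragment:
  cyclopropane ring core → C:3 H:6
  (− 2 ring H displaced by substituents)
  + CH3 → C:1 H:3
  + C6H5 → C:6 H:5
Element totals:
  C: 10
  H: 12
Molecular formula: C10H12.
DoU = (2C + 2 + N − H − X) / 2 = (2·10 + 2 + 0 − 12 − 0) / 2 = 5.

5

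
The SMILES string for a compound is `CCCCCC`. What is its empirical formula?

C3H7

Atom tally by fragment:
  CH3 → C:1 H:3
  CH2 → C:1 H:2
  CH2 → C:1 H:2
  CH2 → C:1 H:2
  CH2 → C:1 H:2
  CH3 → C:1 H:3
Element totals:
  C: 6
  H: 14
Molecular formula: C6H14.
gcd of subscripts = 2; dividing each by 2:
  C: 6/2 = 3
  H: 14/2 = 7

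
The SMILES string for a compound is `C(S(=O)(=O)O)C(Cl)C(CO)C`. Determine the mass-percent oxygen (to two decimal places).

Atom tally by fragment:
  HO3SCH2 → C:1 H:3 S:1 O:3
  CH(Cl) → C:1 H:1 Cl:1
  CH(CH2OH) → C:2 H:4 O:1
  CH3 → C:1 H:3
Element totals:
  C: 5
  H: 11
  Cl: 1
  O: 4
  S: 1
Molecular formula: C5H11ClO4S.
Molar mass = 202.649 g/mol.
Mass from O: 4 × 15.999 = 63.996 g/mol.
%O = 63.996 / 202.649 × 100 = 31.58%.

31.58%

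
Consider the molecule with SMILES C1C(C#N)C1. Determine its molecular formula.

C4H5N

Atom tally by fragment:
  cyclopropane ring core → C:3 H:6
  (− 1 ring H displaced by substituents)
  + CN → C:1 N:1
Element totals:
  C: 4
  H: 5
  N: 1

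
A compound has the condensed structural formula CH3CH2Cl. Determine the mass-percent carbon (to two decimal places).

Element totals:
  C: 2
  H: 5
  Cl: 1
Molecular formula: C2H5Cl.
Molar mass = 64.512 g/mol.
Mass from C: 2 × 12.011 = 24.022 g/mol.
%C = 24.022 / 64.512 × 100 = 37.24%.

37.24%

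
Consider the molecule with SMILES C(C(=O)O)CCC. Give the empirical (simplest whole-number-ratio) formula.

C5H10O2

Atom tally by fragment:
  HOOCCH2 → C:2 H:3 O:2
  CH2 → C:1 H:2
  CH2 → C:1 H:2
  CH3 → C:1 H:3
Element totals:
  C: 5
  H: 10
  O: 2
Molecular formula: C5H10O2.
gcd of subscripts (5, 10, 2) = 1, so the empirical formula equals the molecular formula.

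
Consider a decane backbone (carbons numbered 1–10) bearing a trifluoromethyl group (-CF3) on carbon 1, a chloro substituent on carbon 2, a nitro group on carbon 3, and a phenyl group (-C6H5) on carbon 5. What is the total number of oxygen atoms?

2

Atom tally by fragment:
  F3CCH2 → C:2 H:2 F:3
  CH(Cl) → C:1 H:1 Cl:1
  CH(NO2) → C:1 H:1 N:1 O:2
  CH2 → C:1 H:2
  CH(C6H5) → C:7 H:6
  CH2 → C:1 H:2
  CH2 → C:1 H:2
  CH2 → C:1 H:2
  CH2 → C:1 H:2
  CH3 → C:1 H:3
Element totals:
  C: 17
  H: 23
  Cl: 1
  F: 3
  N: 1
  O: 2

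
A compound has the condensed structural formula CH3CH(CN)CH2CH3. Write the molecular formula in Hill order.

C5H9N

Element totals:
  C: 5
  H: 9
  N: 1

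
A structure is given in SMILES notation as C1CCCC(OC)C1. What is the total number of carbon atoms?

7

Atom tally by fragment:
  cyclohexane ring core → C:6 H:12
  (− 1 ring H displaced by substituents)
  + OCH3 → C:1 H:3 O:1
Element totals:
  C: 7
  H: 14
  O: 1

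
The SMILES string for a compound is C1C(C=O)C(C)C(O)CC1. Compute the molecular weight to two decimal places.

Atom tally by fragment:
  cyclohexane ring core → C:6 H:12
  (− 3 ring H displaced by substituents)
  + CHO → C:1 H:1 O:1
  + CH3 → C:1 H:3
  + OH → O:1 H:1
Element totals:
  C: 8
  H: 14
  O: 2
Molecular formula: C8H14O2.
  M = 8(12.011) + 14(1.008) + 2(15.999)
    = 96.088 + 14.112 + 31.998 = 142.198

142.20 g/mol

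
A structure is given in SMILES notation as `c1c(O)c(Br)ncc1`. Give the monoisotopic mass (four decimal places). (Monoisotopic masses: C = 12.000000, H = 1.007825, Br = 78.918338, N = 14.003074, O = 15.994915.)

172.9476

Atom tally by fragment:
  pyridine ring core → C:5 H:5 N:1
  (− 2 ring H displaced by substituents)
  + OH → O:1 H:1
  + Br → Br:1
Element totals:
  C: 5
  H: 4
  Br: 1
  N: 1
  O: 1
Molecular formula: C5H4BrNO.
  M = 5(12.0) + 4(1.007825) + 78.918338 + 14.003074 + 15.994915
    = 60.000000 + 4.031300 + 78.918338 + 14.003074 + 15.994915 = 172.947627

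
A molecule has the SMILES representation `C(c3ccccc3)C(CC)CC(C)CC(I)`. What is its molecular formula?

Atom tally by fragment:
  C6H5CH2 → C:7 H:7
  CH(C2H5) → C:3 H:6
  CH2 → C:1 H:2
  CH(CH3) → C:2 H:4
  CH2 → C:1 H:2
  CH2I → C:1 H:2 I:1
Element totals:
  C: 15
  H: 23
  I: 1

C15H23I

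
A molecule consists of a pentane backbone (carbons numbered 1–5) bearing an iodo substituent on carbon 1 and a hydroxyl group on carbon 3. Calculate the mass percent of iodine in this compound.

Atom tally by fragment:
  ICH2 → C:1 H:2 I:1
  CH2 → C:1 H:2
  CH(OH) → C:1 H:2 O:1
  CH2 → C:1 H:2
  CH3 → C:1 H:3
Element totals:
  C: 5
  H: 11
  I: 1
  O: 1
Molecular formula: C5H11IO.
Molar mass = 214.046 g/mol.
Mass from I: 1 × 126.904 = 126.904 g/mol.
%I = 126.904 / 214.046 × 100 = 59.29%.

59.29%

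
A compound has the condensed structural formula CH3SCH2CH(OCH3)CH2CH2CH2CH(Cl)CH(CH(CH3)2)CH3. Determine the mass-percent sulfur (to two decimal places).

Element totals:
  C: 13
  H: 27
  Cl: 1
  O: 1
  S: 1
Molecular formula: C13H27ClOS.
Molar mass = 266.868 g/mol.
Mass from S: 1 × 32.06 = 32.060 g/mol.
%S = 32.060 / 266.868 × 100 = 12.01%.

12.01%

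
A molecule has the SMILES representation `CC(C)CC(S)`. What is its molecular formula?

Atom tally by fragment:
  CH3 → C:1 H:3
  CH(CH3) → C:2 H:4
  CH2 → C:1 H:2
  CH2SH → C:1 H:3 S:1
Element totals:
  C: 5
  H: 12
  S: 1

C5H12S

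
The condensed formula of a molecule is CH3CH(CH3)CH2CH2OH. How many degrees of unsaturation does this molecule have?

0

Atom tally by fragment:
  CH3 → C:1 H:3
  CH(CH3) → C:2 H:4
  CH2CH2OH → C:2 H:5 O:1
Element totals:
  C: 5
  H: 12
  O: 1
Molecular formula: C5H12O.
DoU = (2C + 2 + N − H − X) / 2 = (2·5 + 2 + 0 − 12 − 0) / 2 = 0.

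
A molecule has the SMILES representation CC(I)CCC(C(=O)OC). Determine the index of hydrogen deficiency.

Atom tally by fragment:
  CH3 → C:1 H:3
  CH(I) → C:1 H:1 I:1
  CH2 → C:1 H:2
  CH2 → C:1 H:2
  CH2COOCH3 → C:3 H:5 O:2
Element totals:
  C: 7
  H: 13
  I: 1
  O: 2
Molecular formula: C7H13IO2.
DoU = (2C + 2 + N − H − X) / 2 = (2·7 + 2 + 0 − 13 − 1) / 2 = 1.

1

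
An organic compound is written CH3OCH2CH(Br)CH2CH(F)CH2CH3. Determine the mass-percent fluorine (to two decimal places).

8.92%

Atom tally by fragment:
  CH3OCH2 → C:2 H:5 O:1
  CH(Br) → C:1 H:1 Br:1
  CH2 → C:1 H:2
  CH(F) → C:1 H:1 F:1
  CH2 → C:1 H:2
  CH3 → C:1 H:3
Element totals:
  C: 7
  H: 14
  Br: 1
  F: 1
  O: 1
Molecular formula: C7H14BrFO.
Molar mass = 213.090 g/mol.
Mass from F: 1 × 18.998 = 18.998 g/mol.
%F = 18.998 / 213.090 × 100 = 8.92%.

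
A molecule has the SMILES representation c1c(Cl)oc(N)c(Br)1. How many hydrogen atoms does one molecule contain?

Atom tally by fragment:
  furan ring core → C:4 H:4 O:1
  (− 3 ring H displaced by substituents)
  + Cl → Cl:1
  + NH2 → N:1 H:2
  + Br → Br:1
Element totals:
  C: 4
  H: 3
  Br: 1
  Cl: 1
  N: 1
  O: 1

3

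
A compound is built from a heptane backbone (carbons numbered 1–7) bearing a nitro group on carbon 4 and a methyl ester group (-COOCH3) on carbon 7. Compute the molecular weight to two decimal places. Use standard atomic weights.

203.24 g/mol

Atom tally by fragment:
  CH3 → C:1 H:3
  CH2 → C:1 H:2
  CH2 → C:1 H:2
  CH(NO2) → C:1 H:1 N:1 O:2
  CH2 → C:1 H:2
  CH2 → C:1 H:2
  CH2COOCH3 → C:3 H:5 O:2
Element totals:
  C: 9
  H: 17
  N: 1
  O: 4
Molecular formula: C9H17NO4.
  M = 9(12.011) + 17(1.008) + 14.007 + 4(15.999)
    = 108.099 + 17.136 + 14.007 + 63.996 = 203.238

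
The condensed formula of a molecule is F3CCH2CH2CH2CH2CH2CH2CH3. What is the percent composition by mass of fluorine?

Element totals:
  C: 8
  H: 15
  F: 3
Molecular formula: C8H15F3.
Molar mass = 168.202 g/mol.
Mass from F: 3 × 18.998 = 56.994 g/mol.
%F = 56.994 / 168.202 × 100 = 33.88%.

33.88%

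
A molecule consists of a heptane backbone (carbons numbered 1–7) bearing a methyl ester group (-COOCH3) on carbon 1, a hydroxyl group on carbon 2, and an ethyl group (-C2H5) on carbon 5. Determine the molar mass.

202.29 g/mol

Atom tally by fragment:
  CH3OOCCH2 → C:3 H:5 O:2
  CH(OH) → C:1 H:2 O:1
  CH2 → C:1 H:2
  CH2 → C:1 H:2
  CH(C2H5) → C:3 H:6
  CH2 → C:1 H:2
  CH3 → C:1 H:3
Element totals:
  C: 11
  H: 22
  O: 3
Molecular formula: C11H22O3.
  M = 11(12.011) + 22(1.008) + 3(15.999)
    = 132.121 + 22.176 + 47.997 = 202.294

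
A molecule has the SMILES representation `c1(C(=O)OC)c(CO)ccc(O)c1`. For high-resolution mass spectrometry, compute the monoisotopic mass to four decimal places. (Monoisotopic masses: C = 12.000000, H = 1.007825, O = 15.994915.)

Atom tally by fragment:
  benzene ring core → C:6 H:6
  (− 3 ring H displaced by substituents)
  + COOCH3 → C:2 H:3 O:2
  + CH2OH → C:1 H:3 O:1
  + OH → O:1 H:1
Element totals:
  C: 9
  H: 10
  O: 4
Molecular formula: C9H10O4.
  M = 9(12.0) + 10(1.007825) + 4(15.994915)
    = 108.000000 + 10.078250 + 63.979660 = 182.057910

182.0579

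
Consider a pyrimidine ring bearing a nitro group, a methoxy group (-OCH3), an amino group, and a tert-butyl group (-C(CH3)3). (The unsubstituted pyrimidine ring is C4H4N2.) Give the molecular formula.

Atom tally by fragment:
  pyrimidine ring core → C:4 H:4 N:2
  (− 4 ring H displaced by substituents)
  + NO2 → N:1 O:2
  + OCH3 → C:1 H:3 O:1
  + NH2 → N:1 H:2
  + C(CH3)3 → C:4 H:9
Element totals:
  C: 9
  H: 14
  N: 4
  O: 3

C9H14N4O3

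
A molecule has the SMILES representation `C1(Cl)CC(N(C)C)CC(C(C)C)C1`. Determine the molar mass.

203.75 g/mol

Atom tally by fragment:
  cyclohexane ring core → C:6 H:12
  (− 3 ring H displaced by substituents)
  + Cl → Cl:1
  + N(CH3)2 → N:1 C:2 H:6
  + CH(CH3)2 → C:3 H:7
Element totals:
  C: 11
  H: 22
  Cl: 1
  N: 1
Molecular formula: C11H22ClN.
  M = 11(12.011) + 22(1.008) + 35.45 + 14.007
    = 132.121 + 22.176 + 35.450 + 14.007 = 203.754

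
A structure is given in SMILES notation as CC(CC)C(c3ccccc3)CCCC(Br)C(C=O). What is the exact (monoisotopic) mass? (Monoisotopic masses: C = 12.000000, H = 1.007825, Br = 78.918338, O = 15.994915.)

Atom tally by fragment:
  CH3 → C:1 H:3
  CH(C2H5) → C:3 H:6
  CH(C6H5) → C:7 H:6
  CH2 → C:1 H:2
  CH2 → C:1 H:2
  CH2 → C:1 H:2
  CH(Br) → C:1 H:1 Br:1
  CH2CHO → C:2 H:3 O:1
Element totals:
  C: 17
  H: 25
  Br: 1
  O: 1
Molecular formula: C17H25BrO.
  M = 17(12.0) + 25(1.007825) + 78.918338 + 15.994915
    = 204.000000 + 25.195625 + 78.918338 + 15.994915 = 324.108878

324.1089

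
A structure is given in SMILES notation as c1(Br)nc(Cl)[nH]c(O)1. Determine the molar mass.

Atom tally by fragment:
  imidazole ring core → C:3 H:4 N:2
  (− 3 ring H displaced by substituents)
  + Br → Br:1
  + Cl → Cl:1
  + OH → O:1 H:1
Element totals:
  C: 3
  H: 2
  Br: 1
  Cl: 1
  N: 2
  O: 1
Molecular formula: C3H2BrClN2O.
  M = 3(12.011) + 2(1.008) + 79.904 + 35.45 + 2(14.007) + 15.999
    = 36.033 + 2.016 + 79.904 + 35.450 + 28.014 + 15.999 = 197.416

197.42 g/mol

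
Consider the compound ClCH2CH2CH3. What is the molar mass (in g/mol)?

Atom tally by fragment:
  ClCH2 → C:1 H:2 Cl:1
  CH2 → C:1 H:2
  CH3 → C:1 H:3
Element totals:
  C: 3
  H: 7
  Cl: 1
Molecular formula: C3H7Cl.
  M = 3(12.011) + 7(1.008) + 35.45
    = 36.033 + 7.056 + 35.450 = 78.539

78.54 g/mol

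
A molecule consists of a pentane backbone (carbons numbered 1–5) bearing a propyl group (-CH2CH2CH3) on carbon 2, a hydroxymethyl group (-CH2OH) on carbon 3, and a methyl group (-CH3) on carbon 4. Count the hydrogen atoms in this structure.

22

Atom tally by fragment:
  CH3 → C:1 H:3
  CH(CH2CH2CH3) → C:4 H:8
  CH(CH2OH) → C:2 H:4 O:1
  CH(CH3) → C:2 H:4
  CH3 → C:1 H:3
Element totals:
  C: 10
  H: 22
  O: 1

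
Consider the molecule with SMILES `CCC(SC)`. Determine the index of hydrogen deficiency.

0

Atom tally by fragment:
  CH3 → C:1 H:3
  CH2 → C:1 H:2
  CH2SCH3 → C:2 H:5 S:1
Element totals:
  C: 4
  H: 10
  S: 1
Molecular formula: C4H10S.
DoU = (2C + 2 + N − H − X) / 2 = (2·4 + 2 + 0 − 10 − 0) / 2 = 0.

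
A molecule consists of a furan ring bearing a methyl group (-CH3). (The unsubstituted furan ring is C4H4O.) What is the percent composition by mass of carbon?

73.15%

Atom tally by fragment:
  furan ring core → C:4 H:4 O:1
  (− 1 ring H displaced by substituents)
  + CH3 → C:1 H:3
Element totals:
  C: 5
  H: 6
  O: 1
Molecular formula: C5H6O.
Molar mass = 82.102 g/mol.
Mass from C: 5 × 12.011 = 60.055 g/mol.
%C = 60.055 / 82.102 × 100 = 73.15%.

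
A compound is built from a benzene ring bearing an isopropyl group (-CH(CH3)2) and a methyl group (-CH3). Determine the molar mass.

Atom tally by fragment:
  benzene ring core → C:6 H:6
  (− 2 ring H displaced by substituents)
  + CH(CH3)2 → C:3 H:7
  + CH3 → C:1 H:3
Element totals:
  C: 10
  H: 14
Molecular formula: C10H14.
  M = 10(12.011) + 14(1.008)
    = 120.110 + 14.112 = 134.222

134.22 g/mol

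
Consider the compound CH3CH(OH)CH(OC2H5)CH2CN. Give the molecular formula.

C7H13NO2

Element totals:
  C: 7
  H: 13
  N: 1
  O: 2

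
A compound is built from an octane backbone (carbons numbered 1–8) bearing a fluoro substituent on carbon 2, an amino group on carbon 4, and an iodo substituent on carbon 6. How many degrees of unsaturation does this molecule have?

Atom tally by fragment:
  CH3 → C:1 H:3
  CH(F) → C:1 H:1 F:1
  CH2 → C:1 H:2
  CH(NH2) → C:1 H:3 N:1
  CH2 → C:1 H:2
  CH(I) → C:1 H:1 I:1
  CH2 → C:1 H:2
  CH3 → C:1 H:3
Element totals:
  C: 8
  H: 17
  F: 1
  I: 1
  N: 1
Molecular formula: C8H17FIN.
DoU = (2C + 2 + N − H − X) / 2 = (2·8 + 2 + 1 − 17 − 2) / 2 = 0.

0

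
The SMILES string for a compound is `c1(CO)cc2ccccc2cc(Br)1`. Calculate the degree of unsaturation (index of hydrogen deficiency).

Atom tally by fragment:
  naphthalene ring system core → C:10 H:8
  (− 2 ring H displaced by substituents)
  + CH2OH → C:1 H:3 O:1
  + Br → Br:1
Element totals:
  C: 11
  H: 9
  Br: 1
  O: 1
Molecular formula: C11H9BrO.
DoU = (2C + 2 + N − H − X) / 2 = (2·11 + 2 + 0 − 9 − 1) / 2 = 7.

7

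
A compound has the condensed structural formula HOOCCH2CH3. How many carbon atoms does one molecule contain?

Element totals:
  C: 3
  H: 6
  O: 2

3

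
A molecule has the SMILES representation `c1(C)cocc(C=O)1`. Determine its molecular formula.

C6H6O2

Atom tally by fragment:
  furan ring core → C:4 H:4 O:1
  (− 2 ring H displaced by substituents)
  + CH3 → C:1 H:3
  + CHO → C:1 H:1 O:1
Element totals:
  C: 6
  H: 6
  O: 2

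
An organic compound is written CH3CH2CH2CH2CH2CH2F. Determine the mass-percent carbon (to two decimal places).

69.18%

Atom tally by fragment:
  CH3 → C:1 H:3
  CH2 → C:1 H:2
  CH2 → C:1 H:2
  CH2 → C:1 H:2
  CH2 → C:1 H:2
  CH2F → C:1 H:2 F:1
Element totals:
  C: 6
  H: 13
  F: 1
Molecular formula: C6H13F.
Molar mass = 104.168 g/mol.
Mass from C: 6 × 12.011 = 72.066 g/mol.
%C = 72.066 / 104.168 × 100 = 69.18%.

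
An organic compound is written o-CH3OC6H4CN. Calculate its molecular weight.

133.15 g/mol

Atom tally by fragment:
  benzene ring core → C:6 H:6
  (− 2 ring H displaced by substituents)
  + OCH3 → C:1 H:3 O:1
  + CN → C:1 N:1
Element totals:
  C: 8
  H: 7
  N: 1
  O: 1
Molecular formula: C8H7NO.
  M = 8(12.011) + 7(1.008) + 14.007 + 15.999
    = 96.088 + 7.056 + 14.007 + 15.999 = 133.150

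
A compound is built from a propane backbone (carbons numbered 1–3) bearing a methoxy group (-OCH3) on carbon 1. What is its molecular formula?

C4H10O

Atom tally by fragment:
  CH3OCH2 → C:2 H:5 O:1
  CH2 → C:1 H:2
  CH3 → C:1 H:3
Element totals:
  C: 4
  H: 10
  O: 1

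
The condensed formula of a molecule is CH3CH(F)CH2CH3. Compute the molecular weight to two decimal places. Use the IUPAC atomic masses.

Element totals:
  C: 4
  H: 9
  F: 1
Molecular formula: C4H9F.
  M = 4(12.011) + 9(1.008) + 18.998
    = 48.044 + 9.072 + 18.998 = 76.114

76.11 g/mol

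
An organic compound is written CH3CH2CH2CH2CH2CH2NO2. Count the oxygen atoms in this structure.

Element totals:
  C: 6
  H: 13
  N: 1
  O: 2

2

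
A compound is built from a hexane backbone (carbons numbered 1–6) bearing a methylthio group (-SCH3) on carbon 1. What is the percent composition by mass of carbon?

Atom tally by fragment:
  CH3SCH2 → C:2 H:5 S:1
  CH2 → C:1 H:2
  CH2 → C:1 H:2
  CH2 → C:1 H:2
  CH2 → C:1 H:2
  CH3 → C:1 H:3
Element totals:
  C: 7
  H: 16
  S: 1
Molecular formula: C7H16S.
Molar mass = 132.265 g/mol.
Mass from C: 7 × 12.011 = 84.077 g/mol.
%C = 84.077 / 132.265 × 100 = 63.57%.

63.57%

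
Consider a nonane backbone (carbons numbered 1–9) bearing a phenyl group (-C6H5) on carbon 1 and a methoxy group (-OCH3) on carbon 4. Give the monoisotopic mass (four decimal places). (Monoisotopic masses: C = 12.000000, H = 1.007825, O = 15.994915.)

Atom tally by fragment:
  C6H5CH2 → C:7 H:7
  CH2 → C:1 H:2
  CH2 → C:1 H:2
  CH(OCH3) → C:2 H:4 O:1
  CH2 → C:1 H:2
  CH2 → C:1 H:2
  CH2 → C:1 H:2
  CH2 → C:1 H:2
  CH3 → C:1 H:3
Element totals:
  C: 16
  H: 26
  O: 1
Molecular formula: C16H26O.
  M = 16(12.0) + 26(1.007825) + 15.994915
    = 192.000000 + 26.203450 + 15.994915 = 234.198365

234.1984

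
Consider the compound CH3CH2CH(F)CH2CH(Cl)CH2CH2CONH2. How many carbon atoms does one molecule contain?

Atom tally by fragment:
  CH3 → C:1 H:3
  CH2 → C:1 H:2
  CH(F) → C:1 H:1 F:1
  CH2 → C:1 H:2
  CH(Cl) → C:1 H:1 Cl:1
  CH2 → C:1 H:2
  CH2CONH2 → C:2 H:4 O:1 N:1
Element totals:
  C: 8
  H: 15
  Cl: 1
  F: 1
  N: 1
  O: 1

8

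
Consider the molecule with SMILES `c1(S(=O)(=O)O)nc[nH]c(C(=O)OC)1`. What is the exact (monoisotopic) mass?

205.9997

Atom tally by fragment:
  imidazole ring core → C:3 H:4 N:2
  (− 2 ring H displaced by substituents)
  + SO3H → S:1 O:3 H:1
  + COOCH3 → C:2 H:3 O:2
Element totals:
  C: 5
  H: 6
  N: 2
  O: 5
  S: 1
Molecular formula: C5H6N2O5S.
  M = 5(12.0) + 6(1.007825) + 2(14.003074) + 5(15.994915) + 31.972071
    = 60.000000 + 6.046950 + 28.006148 + 79.974575 + 31.972071 = 205.999744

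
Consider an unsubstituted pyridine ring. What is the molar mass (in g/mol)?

Atom tally by fragment:
  pyridine ring core → C:5 H:5 N:1
Element totals:
  C: 5
  H: 5
  N: 1
Molecular formula: C5H5N.
  M = 5(12.011) + 5(1.008) + 14.007
    = 60.055 + 5.040 + 14.007 = 79.102

79.10 g/mol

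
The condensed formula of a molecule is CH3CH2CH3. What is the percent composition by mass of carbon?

81.71%

Atom tally by fragment:
  CH3 → C:1 H:3
  CH2 → C:1 H:2
  CH3 → C:1 H:3
Element totals:
  C: 3
  H: 8
Molecular formula: C3H8.
Molar mass = 44.097 g/mol.
Mass from C: 3 × 12.011 = 36.033 g/mol.
%C = 36.033 / 44.097 × 100 = 81.71%.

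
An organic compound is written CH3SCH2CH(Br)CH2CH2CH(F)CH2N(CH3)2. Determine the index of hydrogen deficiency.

Element totals:
  C: 9
  H: 19
  Br: 1
  F: 1
  N: 1
  S: 1
Molecular formula: C9H19BrFNS.
DoU = (2C + 2 + N − H − X) / 2 = (2·9 + 2 + 1 − 19 − 2) / 2 = 0.

0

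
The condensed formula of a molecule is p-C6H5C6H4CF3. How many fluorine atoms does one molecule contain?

Atom tally by fragment:
  benzene ring core → C:6 H:6
  (− 2 ring H displaced by substituents)
  + C6H5 → C:6 H:5
  + CF3 → C:1 F:3
Element totals:
  C: 13
  H: 9
  F: 3

3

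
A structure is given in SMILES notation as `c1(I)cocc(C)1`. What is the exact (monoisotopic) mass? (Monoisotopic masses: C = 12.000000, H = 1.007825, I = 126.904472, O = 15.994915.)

207.9385

Atom tally by fragment:
  furan ring core → C:4 H:4 O:1
  (− 2 ring H displaced by substituents)
  + I → I:1
  + CH3 → C:1 H:3
Element totals:
  C: 5
  H: 5
  I: 1
  O: 1
Molecular formula: C5H5IO.
  M = 5(12.0) + 5(1.007825) + 126.904472 + 15.994915
    = 60.000000 + 5.039125 + 126.904472 + 15.994915 = 207.938512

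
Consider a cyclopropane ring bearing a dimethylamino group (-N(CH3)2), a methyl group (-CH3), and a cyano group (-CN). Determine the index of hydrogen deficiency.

3

Atom tally by fragment:
  cyclopropane ring core → C:3 H:6
  (− 3 ring H displaced by substituents)
  + N(CH3)2 → N:1 C:2 H:6
  + CH3 → C:1 H:3
  + CN → C:1 N:1
Element totals:
  C: 7
  H: 12
  N: 2
Molecular formula: C7H12N2.
DoU = (2C + 2 + N − H − X) / 2 = (2·7 + 2 + 2 − 12 − 0) / 2 = 3.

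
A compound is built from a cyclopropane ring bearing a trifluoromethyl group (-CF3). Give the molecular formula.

C4H5F3

Atom tally by fragment:
  cyclopropane ring core → C:3 H:6
  (− 1 ring H displaced by substituents)
  + CF3 → C:1 F:3
Element totals:
  C: 4
  H: 5
  F: 3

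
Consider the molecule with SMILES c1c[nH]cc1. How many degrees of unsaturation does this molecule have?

3

Atom tally by fragment:
  pyrrole ring core → C:4 H:5 N:1
Element totals:
  C: 4
  H: 5
  N: 1
Molecular formula: C4H5N.
DoU = (2C + 2 + N − H − X) / 2 = (2·4 + 2 + 1 − 5 − 0) / 2 = 3.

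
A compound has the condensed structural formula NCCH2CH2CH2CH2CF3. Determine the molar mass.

151.13 g/mol

Element totals:
  C: 6
  H: 8
  F: 3
  N: 1
Molecular formula: C6H8F3N.
  M = 6(12.011) + 8(1.008) + 3(18.998) + 14.007
    = 72.066 + 8.064 + 56.994 + 14.007 = 151.131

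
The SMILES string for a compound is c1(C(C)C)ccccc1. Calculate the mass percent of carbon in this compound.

Atom tally by fragment:
  benzene ring core → C:6 H:6
  (− 1 ring H displaced by substituents)
  + CH(CH3)2 → C:3 H:7
Element totals:
  C: 9
  H: 12
Molecular formula: C9H12.
Molar mass = 120.195 g/mol.
Mass from C: 9 × 12.011 = 108.099 g/mol.
%C = 108.099 / 120.195 × 100 = 89.94%.

89.94%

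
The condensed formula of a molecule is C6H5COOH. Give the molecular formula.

Atom tally by fragment:
  benzene ring core → C:6 H:6
  (− 1 ring H displaced by substituents)
  + COOH → C:1 H:1 O:2
Element totals:
  C: 7
  H: 6
  O: 2

C7H6O2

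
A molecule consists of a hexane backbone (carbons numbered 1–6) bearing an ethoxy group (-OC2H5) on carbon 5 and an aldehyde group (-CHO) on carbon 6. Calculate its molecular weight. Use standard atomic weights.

158.24 g/mol

Atom tally by fragment:
  CH3 → C:1 H:3
  CH2 → C:1 H:2
  CH2 → C:1 H:2
  CH2 → C:1 H:2
  CH(OC2H5) → C:3 H:6 O:1
  CH2CHO → C:2 H:3 O:1
Element totals:
  C: 9
  H: 18
  O: 2
Molecular formula: C9H18O2.
  M = 9(12.011) + 18(1.008) + 2(15.999)
    = 108.099 + 18.144 + 31.998 = 158.241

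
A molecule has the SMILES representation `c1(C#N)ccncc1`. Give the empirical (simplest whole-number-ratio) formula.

C3H2N

Atom tally by fragment:
  pyridine ring core → C:5 H:5 N:1
  (− 1 ring H displaced by substituents)
  + CN → C:1 N:1
Element totals:
  C: 6
  H: 4
  N: 2
Molecular formula: C6H4N2.
gcd of subscripts = 2; dividing each by 2:
  C: 6/2 = 3
  H: 4/2 = 2
  N: 2/2 = 1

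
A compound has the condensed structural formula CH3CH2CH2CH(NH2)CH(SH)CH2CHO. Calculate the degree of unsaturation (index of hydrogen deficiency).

Element totals:
  C: 7
  H: 15
  N: 1
  O: 1
  S: 1
Molecular formula: C7H15NOS.
DoU = (2C + 2 + N − H − X) / 2 = (2·7 + 2 + 1 − 15 − 0) / 2 = 1.

1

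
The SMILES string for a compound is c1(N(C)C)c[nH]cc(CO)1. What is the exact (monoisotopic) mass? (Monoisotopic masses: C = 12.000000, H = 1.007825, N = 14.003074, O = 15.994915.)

140.0950

Atom tally by fragment:
  pyrrole ring core → C:4 H:5 N:1
  (− 2 ring H displaced by substituents)
  + N(CH3)2 → N:1 C:2 H:6
  + CH2OH → C:1 H:3 O:1
Element totals:
  C: 7
  H: 12
  N: 2
  O: 1
Molecular formula: C7H12N2O.
  M = 7(12.0) + 12(1.007825) + 2(14.003074) + 15.994915
    = 84.000000 + 12.093900 + 28.006148 + 15.994915 = 140.094963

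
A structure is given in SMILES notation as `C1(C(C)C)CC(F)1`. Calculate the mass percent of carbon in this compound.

70.55%

Atom tally by fragment:
  cyclopropane ring core → C:3 H:6
  (− 2 ring H displaced by substituents)
  + CH(CH3)2 → C:3 H:7
  + F → F:1
Element totals:
  C: 6
  H: 11
  F: 1
Molecular formula: C6H11F.
Molar mass = 102.152 g/mol.
Mass from C: 6 × 12.011 = 72.066 g/mol.
%C = 72.066 / 102.152 × 100 = 70.55%.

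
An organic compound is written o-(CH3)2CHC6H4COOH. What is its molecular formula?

C10H12O2

Atom tally by fragment:
  benzene ring core → C:6 H:6
  (− 2 ring H displaced by substituents)
  + CH(CH3)2 → C:3 H:7
  + COOH → C:1 H:1 O:2
Element totals:
  C: 10
  H: 12
  O: 2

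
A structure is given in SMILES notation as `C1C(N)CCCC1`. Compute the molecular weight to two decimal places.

Atom tally by fragment:
  cyclohexane ring core → C:6 H:12
  (− 1 ring H displaced by substituents)
  + NH2 → N:1 H:2
Element totals:
  C: 6
  H: 13
  N: 1
Molecular formula: C6H13N.
  M = 6(12.011) + 13(1.008) + 14.007
    = 72.066 + 13.104 + 14.007 = 99.177

99.18 g/mol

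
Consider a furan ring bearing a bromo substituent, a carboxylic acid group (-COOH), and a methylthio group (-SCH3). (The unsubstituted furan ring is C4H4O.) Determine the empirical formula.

C6H5BrO3S

Atom tally by fragment:
  furan ring core → C:4 H:4 O:1
  (− 3 ring H displaced by substituents)
  + Br → Br:1
  + COOH → C:1 H:1 O:2
  + SCH3 → C:1 H:3 S:1
Element totals:
  C: 6
  H: 5
  Br: 1
  O: 3
  S: 1
Molecular formula: C6H5BrO3S.
gcd of subscripts (1, 6, 5, 3, 1) = 1, so the empirical formula equals the molecular formula.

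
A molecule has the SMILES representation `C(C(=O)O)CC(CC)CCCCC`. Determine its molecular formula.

Atom tally by fragment:
  HOOCCH2 → C:2 H:3 O:2
  CH2 → C:1 H:2
  CH(C2H5) → C:3 H:6
  CH2 → C:1 H:2
  CH2 → C:1 H:2
  CH2 → C:1 H:2
  CH2 → C:1 H:2
  CH3 → C:1 H:3
Element totals:
  C: 11
  H: 22
  O: 2

C11H22O2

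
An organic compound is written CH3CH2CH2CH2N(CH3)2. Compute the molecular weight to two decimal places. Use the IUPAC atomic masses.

101.19 g/mol

Element totals:
  C: 6
  H: 15
  N: 1
Molecular formula: C6H15N.
  M = 6(12.011) + 15(1.008) + 14.007
    = 72.066 + 15.120 + 14.007 = 101.193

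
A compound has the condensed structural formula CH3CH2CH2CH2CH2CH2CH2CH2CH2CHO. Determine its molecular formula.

Element totals:
  C: 10
  H: 20
  O: 1

C10H20O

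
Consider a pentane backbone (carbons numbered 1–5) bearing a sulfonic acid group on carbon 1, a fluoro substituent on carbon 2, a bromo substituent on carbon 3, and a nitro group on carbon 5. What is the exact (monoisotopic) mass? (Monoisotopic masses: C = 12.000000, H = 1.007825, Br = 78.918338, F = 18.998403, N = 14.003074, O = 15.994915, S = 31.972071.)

292.9369

Atom tally by fragment:
  HO3SCH2 → C:1 H:3 S:1 O:3
  CH(F) → C:1 H:1 F:1
  CH(Br) → C:1 H:1 Br:1
  CH2 → C:1 H:2
  CH2NO2 → C:1 H:2 N:1 O:2
Element totals:
  C: 5
  H: 9
  Br: 1
  F: 1
  N: 1
  O: 5
  S: 1
Molecular formula: C5H9BrFNO5S.
  M = 5(12.0) + 9(1.007825) + 78.918338 + 18.998403 + 14.003074 + 5(15.994915) + 31.972071
    = 60.000000 + 9.070425 + 78.918338 + 18.998403 + 14.003074 + 79.974575 + 31.972071 = 292.936886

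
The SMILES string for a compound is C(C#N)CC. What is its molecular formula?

Atom tally by fragment:
  NCCH2 → C:2 H:2 N:1
  CH2 → C:1 H:2
  CH3 → C:1 H:3
Element totals:
  C: 4
  H: 7
  N: 1

C4H7N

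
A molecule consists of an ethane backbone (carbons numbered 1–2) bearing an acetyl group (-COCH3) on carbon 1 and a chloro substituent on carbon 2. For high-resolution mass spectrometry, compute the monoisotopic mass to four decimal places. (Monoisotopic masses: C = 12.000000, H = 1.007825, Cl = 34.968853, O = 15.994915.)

106.0185

Atom tally by fragment:
  CH3COCH2 → C:3 H:5 O:1
  CH2Cl → C:1 H:2 Cl:1
Element totals:
  C: 4
  H: 7
  Cl: 1
  O: 1
Molecular formula: C4H7ClO.
  M = 4(12.0) + 7(1.007825) + 34.968853 + 15.994915
    = 48.000000 + 7.054775 + 34.968853 + 15.994915 = 106.018543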